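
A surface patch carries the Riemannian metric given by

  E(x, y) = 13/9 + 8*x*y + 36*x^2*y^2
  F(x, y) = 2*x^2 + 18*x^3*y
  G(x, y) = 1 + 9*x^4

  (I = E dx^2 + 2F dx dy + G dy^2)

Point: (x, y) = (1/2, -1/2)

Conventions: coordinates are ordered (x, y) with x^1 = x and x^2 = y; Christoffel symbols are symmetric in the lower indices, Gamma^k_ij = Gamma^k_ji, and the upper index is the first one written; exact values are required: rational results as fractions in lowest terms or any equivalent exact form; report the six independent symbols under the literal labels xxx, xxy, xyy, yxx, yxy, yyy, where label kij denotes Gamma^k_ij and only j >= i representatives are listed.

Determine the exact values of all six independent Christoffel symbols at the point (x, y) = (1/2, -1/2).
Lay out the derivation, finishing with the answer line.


E = 61/36, F = -5/8, G = 25/16 at the point
E_x = 5, E_y = -5, F_x = -19/4, F_y = 9/4, G_x = 9/2, G_y = 0
EG - F^2 = 325/144;  g^inv = (144/325) * [[25/16, 5/8], [5/8, 61/36]]
first-kind symbols [ij,l] = (1/2)(d_i g_jl + d_j g_il - d_l g_ij): [xx,x] = E_x/2 = 5/2, [xx,y] = F_x - E_y/2 = -9/4, [xy,x] = E_y/2 = -5/2, [xy,y] = G_x/2 = 9/4, [yy,x] = F_y - G_x/2 = 0, [yy,y] = G_y/2 = 0
Gamma^x_ij = (G*[ij,x] - F*[ij,y])/(EG - F^2), Gamma^y_ij = (E*[ij,y] - F*[ij,x])/(EG - F^2)

Answer: Gamma_xxx = 72/65, Gamma_xxy = -72/65, Gamma_xyy = 0, Gamma_yxx = -324/325, Gamma_yxy = 324/325, Gamma_yyy = 0


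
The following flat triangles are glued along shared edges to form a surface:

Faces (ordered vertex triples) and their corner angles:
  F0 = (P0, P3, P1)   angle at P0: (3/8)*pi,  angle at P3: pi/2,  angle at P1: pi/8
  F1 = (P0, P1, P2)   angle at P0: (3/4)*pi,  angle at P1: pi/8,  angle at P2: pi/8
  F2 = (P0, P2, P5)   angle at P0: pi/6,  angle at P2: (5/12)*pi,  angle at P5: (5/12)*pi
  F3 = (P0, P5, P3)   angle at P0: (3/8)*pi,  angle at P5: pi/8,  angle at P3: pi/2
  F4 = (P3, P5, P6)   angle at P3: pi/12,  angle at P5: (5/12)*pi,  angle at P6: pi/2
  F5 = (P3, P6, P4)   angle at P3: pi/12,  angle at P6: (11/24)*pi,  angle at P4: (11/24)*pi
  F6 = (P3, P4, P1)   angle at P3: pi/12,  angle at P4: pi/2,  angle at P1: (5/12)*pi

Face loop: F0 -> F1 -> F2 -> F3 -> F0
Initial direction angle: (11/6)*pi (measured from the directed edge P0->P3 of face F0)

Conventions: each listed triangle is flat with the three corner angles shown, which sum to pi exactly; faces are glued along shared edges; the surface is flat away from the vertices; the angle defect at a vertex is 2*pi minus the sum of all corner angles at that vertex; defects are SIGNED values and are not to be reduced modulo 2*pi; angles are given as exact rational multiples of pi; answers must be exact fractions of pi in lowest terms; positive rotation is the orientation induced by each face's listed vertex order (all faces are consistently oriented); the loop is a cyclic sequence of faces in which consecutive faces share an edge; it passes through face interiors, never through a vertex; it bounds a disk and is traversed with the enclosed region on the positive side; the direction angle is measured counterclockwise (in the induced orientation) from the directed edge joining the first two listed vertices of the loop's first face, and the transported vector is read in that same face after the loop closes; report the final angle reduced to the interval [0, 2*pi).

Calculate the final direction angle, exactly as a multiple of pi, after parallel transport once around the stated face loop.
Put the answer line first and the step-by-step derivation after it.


Answer: final direction angle = pi/6

enclosed vertex P0: corner angles sum to (5/3)*pi, defect = 2*pi - (5/3)*pi = pi/3
the rotation equals the total enclosed defect, so the final angle is initial + defects (mod 2*pi)
final angle = (11/6)*pi + pi/3 = pi/6 (mod 2*pi)


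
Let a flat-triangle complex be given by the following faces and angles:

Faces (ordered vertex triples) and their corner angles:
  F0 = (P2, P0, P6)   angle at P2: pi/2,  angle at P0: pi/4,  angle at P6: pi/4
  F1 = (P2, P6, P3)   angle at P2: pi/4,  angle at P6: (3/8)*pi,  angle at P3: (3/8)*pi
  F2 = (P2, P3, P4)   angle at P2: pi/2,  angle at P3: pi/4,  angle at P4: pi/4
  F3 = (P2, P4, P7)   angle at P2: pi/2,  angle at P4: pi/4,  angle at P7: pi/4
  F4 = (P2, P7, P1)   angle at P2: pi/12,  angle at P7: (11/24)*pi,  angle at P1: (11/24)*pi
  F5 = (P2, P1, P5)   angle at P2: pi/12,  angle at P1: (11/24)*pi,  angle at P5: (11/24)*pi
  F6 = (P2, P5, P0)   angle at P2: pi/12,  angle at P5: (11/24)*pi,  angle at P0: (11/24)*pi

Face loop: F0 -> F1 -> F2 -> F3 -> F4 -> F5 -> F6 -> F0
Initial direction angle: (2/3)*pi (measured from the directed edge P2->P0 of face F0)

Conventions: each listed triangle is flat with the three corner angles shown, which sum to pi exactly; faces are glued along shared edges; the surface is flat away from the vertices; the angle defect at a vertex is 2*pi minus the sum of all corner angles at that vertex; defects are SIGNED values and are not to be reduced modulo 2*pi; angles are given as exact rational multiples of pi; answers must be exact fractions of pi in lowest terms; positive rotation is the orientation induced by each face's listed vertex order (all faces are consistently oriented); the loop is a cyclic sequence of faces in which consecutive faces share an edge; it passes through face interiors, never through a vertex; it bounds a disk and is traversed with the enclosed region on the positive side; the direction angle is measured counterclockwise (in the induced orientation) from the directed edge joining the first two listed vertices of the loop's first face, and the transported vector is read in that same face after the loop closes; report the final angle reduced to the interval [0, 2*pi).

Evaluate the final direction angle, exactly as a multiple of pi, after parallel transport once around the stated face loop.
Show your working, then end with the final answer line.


enclosed vertex P2: corner angles sum to 2*pi, defect = 2*pi - 2*pi = 0
summing the enclosed defects onto the initial angle, mod 2*pi in the induced orientation:
final angle = (2/3)*pi + 0 = (2/3)*pi (mod 2*pi)

Answer: final direction angle = (2/3)*pi


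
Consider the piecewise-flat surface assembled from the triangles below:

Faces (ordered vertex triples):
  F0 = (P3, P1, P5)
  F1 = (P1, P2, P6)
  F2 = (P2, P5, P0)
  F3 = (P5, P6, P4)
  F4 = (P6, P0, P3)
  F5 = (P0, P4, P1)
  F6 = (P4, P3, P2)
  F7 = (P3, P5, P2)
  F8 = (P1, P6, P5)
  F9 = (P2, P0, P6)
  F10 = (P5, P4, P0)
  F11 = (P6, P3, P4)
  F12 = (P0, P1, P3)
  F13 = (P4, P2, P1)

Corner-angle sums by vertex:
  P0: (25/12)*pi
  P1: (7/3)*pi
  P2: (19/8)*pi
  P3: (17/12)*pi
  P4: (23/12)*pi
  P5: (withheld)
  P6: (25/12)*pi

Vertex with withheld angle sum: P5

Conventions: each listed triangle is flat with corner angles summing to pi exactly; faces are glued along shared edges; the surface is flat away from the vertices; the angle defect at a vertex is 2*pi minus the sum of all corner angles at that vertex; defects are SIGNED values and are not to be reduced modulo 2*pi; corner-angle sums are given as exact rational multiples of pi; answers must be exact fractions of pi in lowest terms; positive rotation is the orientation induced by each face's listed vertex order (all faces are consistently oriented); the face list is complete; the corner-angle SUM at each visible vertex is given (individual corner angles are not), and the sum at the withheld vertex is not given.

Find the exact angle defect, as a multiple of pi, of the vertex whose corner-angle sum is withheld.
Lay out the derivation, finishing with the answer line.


V = 7, E = 21, F = 14; chi = V - E + F = 0
Gauss-Bonnet: total defect = 2*pi*chi = 0; visible defects sum to (-5/24)*pi

Answer: defect(P5) = (5/24)*pi


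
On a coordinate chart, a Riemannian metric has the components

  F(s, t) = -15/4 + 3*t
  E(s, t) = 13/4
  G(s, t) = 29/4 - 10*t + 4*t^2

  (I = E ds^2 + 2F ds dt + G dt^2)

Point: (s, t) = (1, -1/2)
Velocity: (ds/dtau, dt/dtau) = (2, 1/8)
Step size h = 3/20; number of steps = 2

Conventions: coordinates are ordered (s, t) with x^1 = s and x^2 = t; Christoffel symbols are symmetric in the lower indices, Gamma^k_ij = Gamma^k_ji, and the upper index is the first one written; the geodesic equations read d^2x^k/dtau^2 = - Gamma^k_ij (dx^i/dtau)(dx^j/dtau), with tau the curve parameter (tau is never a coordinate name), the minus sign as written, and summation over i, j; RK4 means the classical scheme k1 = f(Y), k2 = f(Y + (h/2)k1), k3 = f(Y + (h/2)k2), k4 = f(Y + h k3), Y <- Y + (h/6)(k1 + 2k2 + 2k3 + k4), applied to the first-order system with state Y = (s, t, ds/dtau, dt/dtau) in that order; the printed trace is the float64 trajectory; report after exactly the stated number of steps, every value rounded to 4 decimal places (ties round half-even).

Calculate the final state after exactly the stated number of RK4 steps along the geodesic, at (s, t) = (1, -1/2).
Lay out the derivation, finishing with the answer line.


f(Y) = (ds/dtau, dt/dtau, -Gamma^s_ij Y'^i Y'^j, -Gamma^t_ij Y'^i Y'^j) with the Gammas evaluated at the stage position; h = 0.150000; intermediate values shown to 6 dp
step 0: s = 1.0000, t = -0.5000, ds/dtau = 2.0000, dt/dtau = 0.1250
step 1:
  k1: at (s, t) = (1.000000, -0.500000), (ds/dtau, dt/dtau) = (2.000000, 0.125000); Gamma_sss = 0.000000, Gamma_sst = 0.000000, Gamma_stt = 0.193548, Gamma_tss = 0.000000, Gamma_tst = 0.000000, Gamma_ttt = -0.451613; k1 = (2.000000, 0.125000, -0.003024, 0.007056)
  k2: at (s, t) = (1.150000, -0.490625), (ds/dtau, dt/dtau) = (1.999773, 0.125529); Gamma_sss = 0.000000, Gamma_sst = 0.000000, Gamma_stt = 0.195197, Gamma_tss = 0.000000, Gamma_tst = 0.000000, Gamma_ttt = -0.453019; k2 = (1.999773, 0.125529, -0.003076, 0.007138)
  k3: at (s, t) = (1.149983, -0.490585), (ds/dtau, dt/dtau) = (1.999769, 0.125535); Gamma_sss = 0.000000, Gamma_sst = 0.000000, Gamma_stt = 0.195204, Gamma_tss = 0.000000, Gamma_tst = 0.000000, Gamma_ttt = -0.453025; k3 = (1.999769, 0.125535, -0.003076, 0.007139)
  k4: at (s, t) = (1.299965, -0.481170), (ds/dtau, dt/dtau) = (1.999539, 0.126071); Gamma_sss = 0.000000, Gamma_sst = 0.000000, Gamma_stt = 0.196879, Gamma_tss = 0.000000, Gamma_tst = 0.000000, Gamma_ttt = -0.454441; k4 = (1.999539, 0.126071, -0.003129, 0.007223)
  Y <- Y + (h/6)(k1 + 2k2 + 2k3 + k4): s = 1.3000, t = -0.4812, ds/dtau = 1.9995, dt/dtau = 0.1261
step 2:
  k1: at (s, t) = (1.299966, -0.481170), (ds/dtau, dt/dtau) = (1.999539, 0.126071); Gamma_sss = 0.000000, Gamma_sst = 0.000000, Gamma_stt = 0.196879, Gamma_tss = 0.000000, Gamma_tst = 0.000000, Gamma_ttt = -0.454441; k1 = (1.999539, 0.126071, -0.003129, 0.007223)
  k2: at (s, t) = (1.449931, -0.471715), (ds/dtau, dt/dtau) = (1.999304, 0.126613); Gamma_sss = 0.000000, Gamma_sst = 0.000000, Gamma_stt = 0.198581, Gamma_tss = 0.000000, Gamma_tst = 0.000000, Gamma_ttt = -0.455866; k2 = (1.999304, 0.126613, -0.003183, 0.007308)
  k3: at (s, t) = (1.449913, -0.471674), (ds/dtau, dt/dtau) = (1.999300, 0.126619); Gamma_sss = 0.000000, Gamma_sst = 0.000000, Gamma_stt = 0.198588, Gamma_tss = 0.000000, Gamma_tst = 0.000000, Gamma_ttt = -0.455872; k3 = (1.999300, 0.126619, -0.003184, 0.007309)
  k4: at (s, t) = (1.599861, -0.462177), (ds/dtau, dt/dtau) = (1.999061, 0.127167); Gamma_sss = 0.000000, Gamma_sst = 0.000000, Gamma_stt = 0.200318, Gamma_tss = 0.000000, Gamma_tst = 0.000000, Gamma_ttt = -0.457306; k4 = (1.999061, 0.127167, -0.003239, 0.007395)
  Y <- Y + (h/6)(k1 + 2k2 + 2k3 + k4): s = 1.5999, t = -0.4622, ds/dtau = 1.9991, dt/dtau = 0.1272

Answer: s = 1.5999, t = -0.4622, ds/dtau = 1.9991, dt/dtau = 0.1272


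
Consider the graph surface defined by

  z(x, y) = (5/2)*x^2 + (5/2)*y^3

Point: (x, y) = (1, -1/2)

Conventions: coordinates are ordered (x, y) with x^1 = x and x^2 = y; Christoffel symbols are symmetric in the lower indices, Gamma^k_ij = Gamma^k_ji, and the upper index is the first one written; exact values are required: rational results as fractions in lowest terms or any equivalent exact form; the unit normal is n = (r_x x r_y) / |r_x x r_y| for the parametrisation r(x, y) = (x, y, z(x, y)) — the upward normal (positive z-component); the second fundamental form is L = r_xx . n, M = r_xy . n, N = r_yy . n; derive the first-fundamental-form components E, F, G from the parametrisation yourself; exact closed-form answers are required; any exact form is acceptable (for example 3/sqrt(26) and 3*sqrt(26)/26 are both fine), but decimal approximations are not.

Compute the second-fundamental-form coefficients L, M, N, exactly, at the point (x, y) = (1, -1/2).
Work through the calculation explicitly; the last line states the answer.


z_x = 5, z_y = 15/8, z_xx = 5, z_xy = 0, z_yy = -15/2
E = 26, F = 75/8, G = 289/64; answer radicand W^2 = 1889/64
unnormalised second-form numerators: l = 5, m = 0, n = -15/2; L = l/sqrt(1889/64), and similarly M = m/sqrt(W^2), N = n/sqrt(W^2)

Answer: L = 40*sqrt(1889)/1889, M = 0, N = -60*sqrt(1889)/1889


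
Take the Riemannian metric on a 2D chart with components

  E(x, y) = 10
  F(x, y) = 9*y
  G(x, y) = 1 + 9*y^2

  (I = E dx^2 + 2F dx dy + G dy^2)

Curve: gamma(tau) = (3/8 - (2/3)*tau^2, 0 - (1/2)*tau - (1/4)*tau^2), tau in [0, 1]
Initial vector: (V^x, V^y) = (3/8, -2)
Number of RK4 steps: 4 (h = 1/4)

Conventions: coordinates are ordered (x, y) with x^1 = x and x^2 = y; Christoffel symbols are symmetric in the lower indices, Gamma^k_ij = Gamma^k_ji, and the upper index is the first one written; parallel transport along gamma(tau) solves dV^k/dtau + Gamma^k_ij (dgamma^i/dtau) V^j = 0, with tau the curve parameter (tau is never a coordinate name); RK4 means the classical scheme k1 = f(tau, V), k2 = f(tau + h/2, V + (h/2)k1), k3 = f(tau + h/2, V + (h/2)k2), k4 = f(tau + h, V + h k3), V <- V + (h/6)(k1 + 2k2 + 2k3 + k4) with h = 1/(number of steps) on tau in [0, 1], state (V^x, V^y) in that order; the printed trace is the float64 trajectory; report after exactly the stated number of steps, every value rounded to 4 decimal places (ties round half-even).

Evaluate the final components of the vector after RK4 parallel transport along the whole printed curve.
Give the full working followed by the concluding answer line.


gamma'(tau) = (-(4/3)*tau, -1/2 - (1/2)*tau); f(tau, V)^k = -Gamma^k_ij(gamma(tau)) gamma'^i(tau) V^j; h = 1/4; intermediate values shown to 6 dp
curve data and Christoffel symbols at the stage parameters:
  tau = 0.000000: gamma = (0.375000, 0.000000), gamma' = (0.000000, -0.500000); Gamma_xxx = 0.000000, Gamma_xxy = 0.000000, Gamma_xyy = 0.900000, Gamma_yxx = 0.000000, Gamma_yxy = 0.000000, Gamma_yyy = 0.000000
  tau = 0.125000: gamma = (0.364583, -0.066406), gamma' = (-0.166667, -0.562500); Gamma_xxx = 0.000000, Gamma_xxy = 0.000000, Gamma_xyy = 0.896442, Gamma_yxx = 0.000000, Gamma_yxy = 0.000000, Gamma_yyy = -0.059529
  tau = 0.250000: gamma = (0.333333, -0.140625), gamma' = (-0.333333, -0.625000); Gamma_xxx = 0.000000, Gamma_xxy = 0.000000, Gamma_xyy = 0.884262, Gamma_yxx = 0.000000, Gamma_yxy = 0.000000, Gamma_yyy = -0.124349
  tau = 0.375000: gamma = (0.281250, -0.222656), gamma' = (-0.500000, -0.687500); Gamma_xxx = 0.000000, Gamma_xxy = 0.000000, Gamma_xyy = 0.861559, Gamma_yxx = 0.000000, Gamma_yxy = 0.000000, Gamma_yyy = -0.191831
  tau = 0.500000: gamma = (0.208333, -0.312500), gamma' = (-0.666667, -0.750000); Gamma_xxx = 0.000000, Gamma_xxy = 0.000000, Gamma_xyy = 0.827289, Gamma_yxx = 0.000000, Gamma_yxy = 0.000000, Gamma_yyy = -0.258528
  tau = 0.625000: gamma = (0.114583, -0.410156), gamma' = (-0.833333, -0.812500); Gamma_xxx = 0.000000, Gamma_xxy = 0.000000, Gamma_xyy = 0.781653, Gamma_yxx = 0.000000, Gamma_yxy = 0.000000, Gamma_yyy = -0.320600
  tau = 0.750000: gamma = (0.000000, -0.515625), gamma' = (-1.000000, -0.875000); Gamma_xxx = 0.000000, Gamma_xxy = 0.000000, Gamma_xyy = 0.726227, Gamma_yxx = 0.000000, Gamma_yxy = 0.000000, Gamma_yyy = -0.374461
  tau = 0.875000: gamma = (-0.135417, -0.628906), gamma' = (-1.166667, -0.937500); Gamma_xxx = 0.000000, Gamma_xxy = 0.000000, Gamma_xyy = 0.663731, Gamma_yxx = 0.000000, Gamma_yxy = 0.000000, Gamma_yyy = -0.417425
  tau = 1.000000: gamma = (-0.291667, -0.750000), gamma' = (-1.333333, -1.000000); Gamma_xxx = 0.000000, Gamma_xxy = 0.000000, Gamma_xyy = 0.597510, Gamma_yxx = 0.000000, Gamma_yxy = 0.000000, Gamma_yyy = -0.448133
step 0: V^x = 0.3750, V^y = -2.0000
step 1: k1 = (-0.900000, 0.000000), k2 = (-1.008497, 0.066971), k3 = (-1.004276, 0.066690), k4 = (-1.096113, 0.154141); V <- V + (h/6)(k1 + 2k2 + 2k3 + k4): V^x = 0.1241, V^y = -1.9824
step 2: k1 = (-1.095622, 0.154072), k2 = (-1.162834, 0.258912), k3 = (-1.155072, 0.257184), k4 = (-1.190144, 0.371920); V <- V + (h/6)(k1 + 2k2 + 2k3 + k4): V^x = -0.1643, V^y = -1.9175
step 3: k1 = (-1.189754, 0.371798), k2 = (-1.188285, 0.487383), k3 = (-1.179109, 0.483619), k4 = (-1.141653, 0.588665); V <- V + (h/6)(k1 + 2k2 + 2k3 + k4): V^x = -0.4587, V^y = -1.7966
step 4: k1 = (-1.141633, 0.588655), k2 = (-1.072131, 0.674270), k3 = (-1.065472, 0.670082), k4 = (-0.973379, 0.730034); V <- V + (h/6)(k1 + 2k2 + 2k3 + k4): V^x = -0.7250, V^y = -1.6296

Answer: V^x = -0.7250, V^y = -1.6296


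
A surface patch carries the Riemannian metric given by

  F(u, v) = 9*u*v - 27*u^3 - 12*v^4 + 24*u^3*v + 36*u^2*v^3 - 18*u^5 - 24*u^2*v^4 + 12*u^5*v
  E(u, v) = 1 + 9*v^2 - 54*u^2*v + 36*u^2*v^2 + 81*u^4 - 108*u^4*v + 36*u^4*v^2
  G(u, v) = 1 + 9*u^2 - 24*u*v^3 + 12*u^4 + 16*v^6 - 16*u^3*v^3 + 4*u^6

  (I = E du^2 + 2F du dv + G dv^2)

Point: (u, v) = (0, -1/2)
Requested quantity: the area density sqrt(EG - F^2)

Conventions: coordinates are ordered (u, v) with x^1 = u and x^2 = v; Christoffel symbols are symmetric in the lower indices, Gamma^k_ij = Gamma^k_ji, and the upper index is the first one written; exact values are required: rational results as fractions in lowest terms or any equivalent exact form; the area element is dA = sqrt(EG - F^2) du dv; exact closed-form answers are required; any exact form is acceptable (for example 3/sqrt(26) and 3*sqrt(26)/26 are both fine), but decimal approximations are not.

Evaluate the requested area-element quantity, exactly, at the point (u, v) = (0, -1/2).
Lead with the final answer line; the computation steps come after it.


Answer: sqrt(EG - F^2) = sqrt(14)/2

E = 13/4, F = -3/4, G = 5/4; EG - F^2 = 7/2


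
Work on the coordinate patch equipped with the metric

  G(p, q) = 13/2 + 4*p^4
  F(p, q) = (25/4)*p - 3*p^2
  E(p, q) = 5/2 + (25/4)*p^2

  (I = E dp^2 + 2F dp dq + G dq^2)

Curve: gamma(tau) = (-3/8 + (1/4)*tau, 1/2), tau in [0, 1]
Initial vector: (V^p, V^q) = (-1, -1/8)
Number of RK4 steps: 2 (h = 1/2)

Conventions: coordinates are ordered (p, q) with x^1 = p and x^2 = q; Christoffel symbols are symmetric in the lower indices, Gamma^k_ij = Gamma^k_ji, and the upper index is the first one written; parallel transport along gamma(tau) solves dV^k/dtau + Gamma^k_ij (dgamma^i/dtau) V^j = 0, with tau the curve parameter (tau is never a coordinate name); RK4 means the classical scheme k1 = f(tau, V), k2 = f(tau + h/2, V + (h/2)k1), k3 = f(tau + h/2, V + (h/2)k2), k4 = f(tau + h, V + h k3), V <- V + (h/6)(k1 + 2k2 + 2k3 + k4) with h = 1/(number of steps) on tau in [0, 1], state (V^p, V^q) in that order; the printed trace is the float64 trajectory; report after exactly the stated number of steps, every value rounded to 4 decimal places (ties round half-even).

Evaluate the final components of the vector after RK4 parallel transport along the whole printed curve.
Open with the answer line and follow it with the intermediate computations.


Answer: V^p = -0.9414, V^q = 0.1792

gamma'(tau) = (1/4, 0); f(tau, V)^k = -Gamma^k_ij(gamma(tau)) gamma'^i(tau) V^j; h = 1/2; intermediate values shown to 6 dp
curve data and Christoffel symbols at the stage parameters:
  tau = 0.000000: gamma = (-0.375000, 0.500000), gamma' = (0.250000, 0.000000); Gamma_ppp = 0.554679, Gamma_ppq = -0.080016, Gamma_pqq = 0.190348, Gamma_qpp = 1.525137, Gamma_qpq = -0.097759, Gamma_qqq = 0.080016
  tau = 0.250000: gamma = (-0.312500, 0.500000), gamma' = (0.250000, 0.000000); Gamma_ppp = 0.358361, Gamma_ppq = -0.035862, Gamma_pqq = 0.104390, Gamma_qpp = 1.365817, Gamma_qpq = -0.049661, Gamma_qqq = 0.035862
  tau = 0.500000: gamma = (-0.250000, 0.500000), gamma' = (0.250000, 0.000000); Gamma_ppp = 0.214424, Gamma_ppq = -0.013870, Gamma_pqq = 0.051640, Gamma_qpp = 1.247040, Gamma_qpq = -0.022910, Gamma_qqq = 0.013870
  tau = 0.750000: gamma = (-0.187500, 0.500000), gamma' = (0.250000, 0.000000); Gamma_ppp = 0.111919, Gamma_ppq = -0.004194, Gamma_pqq = 0.021359, Gamma_qpp = 1.155730, Gamma_qpq = -0.008930, Gamma_qqq = 0.004194
  tau = 1.000000: gamma = (-0.125000, 0.500000), gamma' = (0.250000, 0.000000); Gamma_ppp = 0.044316, Gamma_ppq = -0.000799, Gamma_pqq = 0.006270, Gamma_qpp = 1.082406, Gamma_qpq = -0.002505, Gamma_qqq = 0.000799
step 0: V^p = -1.0000, V^q = -0.1250
step 1: k1 = (0.136169, 0.378229), k2 = (0.086267, 0.329452), k3 = (0.087276, 0.333561), k4 = (0.051412, 0.298395); V <- V + (h/6)(k1 + 2k2 + 2k3 + k4): V^p = -0.9554, V^q = 0.0419
step 2: k1 = (0.051363, 0.298109), k2 = (0.026496, 0.272609), k3 = (0.026663, 0.274391), k4 = (0.010473, 0.255049); V <- V + (h/6)(k1 + 2k2 + 2k3 + k4): V^p = -0.9414, V^q = 0.1792


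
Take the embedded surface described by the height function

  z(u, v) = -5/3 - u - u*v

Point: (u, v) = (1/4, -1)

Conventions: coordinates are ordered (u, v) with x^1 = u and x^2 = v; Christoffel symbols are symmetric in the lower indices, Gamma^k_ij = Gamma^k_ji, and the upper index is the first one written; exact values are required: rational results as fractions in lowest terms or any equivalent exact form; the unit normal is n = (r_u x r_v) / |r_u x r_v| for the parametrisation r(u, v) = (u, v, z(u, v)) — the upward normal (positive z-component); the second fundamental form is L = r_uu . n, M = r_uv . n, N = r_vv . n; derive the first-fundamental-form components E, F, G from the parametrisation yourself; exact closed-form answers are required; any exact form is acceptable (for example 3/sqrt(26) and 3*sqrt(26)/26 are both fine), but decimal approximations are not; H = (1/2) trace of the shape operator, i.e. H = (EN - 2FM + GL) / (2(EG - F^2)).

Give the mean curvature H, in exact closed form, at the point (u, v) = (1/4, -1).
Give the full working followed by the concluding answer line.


z_u = 0, z_v = -1/4, z_uu = 0, z_uv = -1, z_vv = 0
E = 1, F = 0, G = 17/16; answer radicand W^2 = 17/16
unnormalised second-form numerators: l = 0, m = -1, n = 0; L = l/sqrt(17/16), and similarly M = m/sqrt(W^2), N = n/sqrt(W^2)
H = (E*n - 2*F*m + G*l) / (2*(EG - F^2)*sqrt(W^2)); E*n - 2*F*m + G*l = 0, EG - F^2 = 17/16, so H = (0)/sqrt(17/16)

Answer: H = 0


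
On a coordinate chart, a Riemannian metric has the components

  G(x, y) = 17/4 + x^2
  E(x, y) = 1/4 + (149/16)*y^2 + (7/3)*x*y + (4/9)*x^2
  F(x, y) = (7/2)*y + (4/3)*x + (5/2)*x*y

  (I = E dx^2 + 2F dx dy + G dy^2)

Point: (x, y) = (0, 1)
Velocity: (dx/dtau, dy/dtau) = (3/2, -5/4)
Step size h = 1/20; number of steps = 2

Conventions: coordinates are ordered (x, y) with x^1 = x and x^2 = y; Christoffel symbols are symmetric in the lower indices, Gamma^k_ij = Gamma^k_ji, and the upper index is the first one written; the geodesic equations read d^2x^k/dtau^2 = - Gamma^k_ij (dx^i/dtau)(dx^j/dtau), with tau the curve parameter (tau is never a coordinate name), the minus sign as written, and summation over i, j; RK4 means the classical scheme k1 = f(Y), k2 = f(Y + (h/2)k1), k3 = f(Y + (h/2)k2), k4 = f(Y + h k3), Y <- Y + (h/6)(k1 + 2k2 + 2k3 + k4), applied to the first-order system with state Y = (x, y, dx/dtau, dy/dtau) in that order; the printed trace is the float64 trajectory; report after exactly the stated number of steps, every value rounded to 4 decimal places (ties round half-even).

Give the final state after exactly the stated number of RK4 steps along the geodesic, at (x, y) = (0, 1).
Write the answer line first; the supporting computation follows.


Answer: x = 0.1628, y = 0.8801, dx/dtau = 1.7572, dy/dtau = -1.1380

f(Y) = (dx/dtau, dy/dtau, -Gamma^x_ij Y'^i Y'^j, -Gamma^y_ij Y'^i Y'^j) with the Gammas evaluated at the stage position; h = 0.050000; intermediate values shown to 6 dp
step 0: x = 0.0000, y = 1.0000, dx/dtau = 1.5000, dy/dtau = -1.2500
step 1:
  k1: at (x, y) = (0.000000, 1.000000), (dx/dtau, dy/dtau) = (1.500000, -1.250000); Gamma_xxx = 0.850119, Gamma_xxy = 1.394056, Gamma_xyy = 0.523941, Gamma_yxx = -1.989314, Gamma_yxy = -1.148046, Gamma_yyy = -0.431480; k1 = (1.500000, -1.250000, 2.496285, 0.844971)
  k2: at (x, y) = (0.037500, 0.968750), (dx/dtau, dy/dtau) = (1.562407, -1.228876); Gamma_xxx = 0.904930, Gamma_xxy = 1.470979, Gamma_xyy = 0.579048, Gamma_yxx = -2.000687, Gamma_yxy = -1.213053, Gamma_yyy = -0.480988; k2 = (1.562407, -1.228876, 2.565092, 0.952134)
  k3: at (x, y) = (0.039060, 0.969278), (dx/dtau, dy/dtau) = (1.564127, -1.226197); Gamma_xxx = 0.907385, Gamma_xxy = 1.471773, Gamma_xyy = 0.579397, Gamma_yxx = -2.005601, Gamma_yxy = -1.215997, Gamma_yyy = -0.482322; k3 = (1.564127, -1.226197, 2.554437, 0.967501)
  k4: at (x, y) = (0.078206, 0.938690), (dx/dtau, dy/dtau) = (1.627722, -1.201625); Gamma_xxx = 0.969118, Gamma_xxy = 1.557293, Gamma_xyy = 0.642537, Gamma_yxx = -2.024288, Gamma_yxy = -1.289049, Gamma_yyy = -0.539442; k4 = (1.627722, -1.201625, 2.596435, 1.099678)
  Y <- Y + (h/6)(k1 + 2k2 + 2k3 + k4): x = 0.0782, y = 0.9387, dx/dtau = 1.6278, dy/dtau = -1.2018
step 2:
  k1: at (x, y) = (0.078173, 0.938652), (dx/dtau, dy/dtau) = (1.627765, -1.201801); Gamma_xxx = 0.969061, Gamma_xxy = 1.557315, Gamma_xyy = 0.642564, Gamma_yxx = -2.024113, Gamma_yxy = -1.288981, Gamma_yyy = -0.539425; k1 = (1.627765, -1.201801, 2.597278, 1.099097)
  k2: at (x, y) = (0.118867, 0.908607), (dx/dtau, dy/dtau) = (1.692697, -1.174323); Gamma_xxx = 1.038447, Gamma_xxy = 1.652795, Gamma_xyy = 0.715276, Gamma_yxx = -2.050265, Gamma_yxy = -1.370842, Gamma_yyy = -0.605320; k2 = (1.692697, -1.174323, 2.608992, 1.259375)
  k3: at (x, y) = (0.120491, 0.909294), (dx/dtau, dy/dtau) = (1.692990, -1.170316); Gamma_xxx = 1.041402, Gamma_xxy = 1.653654, Gamma_xyy = 0.715558, Gamma_yxx = -2.056186, Gamma_yxy = -1.374344, Gamma_yyy = -0.606923; k3 = (1.692990, -1.170316, 2.587940, 1.278667)
  k4: at (x, y) = (0.162823, 0.880136), (dx/dtau, dy/dtau) = (1.757162, -1.137867); Gamma_xxx = 1.120118, Gamma_xxy = 1.760402, Gamma_xyy = 0.799239, Gamma_yxx = -2.092248, Gamma_yxy = -1.466832, Gamma_yyy = -0.683242; k4 = (1.757162, -1.137867, 2.546249, 1.479069)
  Y <- Y + (h/6)(k1 + 2k2 + 2k3 + k4): x = 0.1628, y = 0.8801, dx/dtau = 1.7572, dy/dtau = -1.1380


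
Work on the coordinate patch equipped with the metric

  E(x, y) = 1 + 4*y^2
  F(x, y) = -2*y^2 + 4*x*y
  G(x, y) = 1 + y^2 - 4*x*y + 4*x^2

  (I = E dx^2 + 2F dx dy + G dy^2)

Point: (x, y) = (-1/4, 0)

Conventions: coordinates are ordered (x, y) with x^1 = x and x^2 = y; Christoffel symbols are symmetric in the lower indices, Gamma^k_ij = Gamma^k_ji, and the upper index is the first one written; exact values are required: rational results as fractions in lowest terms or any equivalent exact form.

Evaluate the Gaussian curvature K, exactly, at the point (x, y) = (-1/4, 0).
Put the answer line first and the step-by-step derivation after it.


Answer: K = -64/25

E = 1, F = 0, G = 5/4, EG - F^2 = 5/4 at the point
E_x = 0, E_y = 0, F_x = 0, F_y = -1, G_x = -2, G_y = 1
E_yy = 8, F_xy = 4, G_xx = 8
K follows from Brioschi's formula, (det M1 - det M2)/(EG - F^2)^2.
M1 = [[-E_yy/2 + F_xy - G_xx/2, E_x/2, F_x - E_y/2], [F_y - G_x/2, E, F], [G_y/2, F, G]] = [[-4, 0, 0], [0, 1, 0], [1/2, 0, 5/4]]; det M1 = -5
M2 = [[0, E_y/2, G_x/2], [E_y/2, E, F], [G_x/2, F, G]] = [[0, 0, -1], [0, 1, 0], [-1, 0, 5/4]]; det M2 = -1
det M1 - det M2 = -4; K = -4 / (5/4)^2 = -64/25


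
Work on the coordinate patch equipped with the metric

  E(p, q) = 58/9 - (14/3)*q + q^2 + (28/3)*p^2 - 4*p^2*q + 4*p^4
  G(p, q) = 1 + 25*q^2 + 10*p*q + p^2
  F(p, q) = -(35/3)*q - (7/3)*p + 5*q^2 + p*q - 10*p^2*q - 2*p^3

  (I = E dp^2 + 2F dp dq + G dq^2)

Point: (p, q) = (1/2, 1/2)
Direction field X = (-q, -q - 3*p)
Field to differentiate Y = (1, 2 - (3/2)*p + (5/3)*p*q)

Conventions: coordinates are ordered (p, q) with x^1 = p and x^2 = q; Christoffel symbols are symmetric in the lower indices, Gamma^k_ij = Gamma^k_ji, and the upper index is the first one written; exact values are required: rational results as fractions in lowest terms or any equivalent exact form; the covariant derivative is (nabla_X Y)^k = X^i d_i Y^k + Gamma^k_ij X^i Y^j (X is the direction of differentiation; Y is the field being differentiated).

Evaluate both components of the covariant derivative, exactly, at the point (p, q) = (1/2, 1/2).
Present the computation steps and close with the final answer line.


E = 58/9, F = -7, G = 10 at the point
E_p = 28/3, E_q = -14/3, F_p = -25/3, F_q = -26/3, G_p = 6, G_q = 30
EG - F^2 = 139/9;  g^inv = (9/139) * [[10, 7], [7, 58/9]]
first-kind symbols [ij,l] = (1/2)(d_i g_jl + d_j g_il - d_l g_ij): [pp,p] = E_p/2 = 14/3, [pp,q] = F_p - E_q/2 = -6, [pq,p] = E_q/2 = -7/3, [pq,q] = G_p/2 = 3, [qq,p] = F_q - G_p/2 = -35/3, [qq,q] = G_q/2 = 15
Gamma^p_ij = (G*[ij,p] - F*[ij,q])/(EG - F^2), Gamma^q_ij = (E*[ij,q] - F*[ij,p])/(EG - F^2)
Gamma_ppp = 42/139, Gamma_ppq = -21/139, Gamma_pqq = -105/139, Gamma_qpp = -54/139, Gamma_qpq = 27/139, Gamma_qqq = 135/139
X = (-1/2, -2), Y = (1, 5/3) at the point

Answer: (nabla_X Y)^p = 777/278, (nabla_X Y)^q = -4109/834


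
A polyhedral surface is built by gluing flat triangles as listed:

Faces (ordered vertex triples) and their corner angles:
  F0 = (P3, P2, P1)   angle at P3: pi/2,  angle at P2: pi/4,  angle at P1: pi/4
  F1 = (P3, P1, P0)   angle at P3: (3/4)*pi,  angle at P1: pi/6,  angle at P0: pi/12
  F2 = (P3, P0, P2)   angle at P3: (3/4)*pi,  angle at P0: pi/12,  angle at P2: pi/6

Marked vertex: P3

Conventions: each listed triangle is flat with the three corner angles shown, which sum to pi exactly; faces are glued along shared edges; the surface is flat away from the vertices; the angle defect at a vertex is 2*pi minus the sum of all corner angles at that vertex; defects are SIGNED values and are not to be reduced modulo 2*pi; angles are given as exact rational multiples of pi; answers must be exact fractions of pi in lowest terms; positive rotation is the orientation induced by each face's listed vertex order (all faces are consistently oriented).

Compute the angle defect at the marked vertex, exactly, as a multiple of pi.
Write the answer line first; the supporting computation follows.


Answer: defect(P3) = 0

Sum of corner angles at P3: 2*pi
defect = 2*pi - 2*pi


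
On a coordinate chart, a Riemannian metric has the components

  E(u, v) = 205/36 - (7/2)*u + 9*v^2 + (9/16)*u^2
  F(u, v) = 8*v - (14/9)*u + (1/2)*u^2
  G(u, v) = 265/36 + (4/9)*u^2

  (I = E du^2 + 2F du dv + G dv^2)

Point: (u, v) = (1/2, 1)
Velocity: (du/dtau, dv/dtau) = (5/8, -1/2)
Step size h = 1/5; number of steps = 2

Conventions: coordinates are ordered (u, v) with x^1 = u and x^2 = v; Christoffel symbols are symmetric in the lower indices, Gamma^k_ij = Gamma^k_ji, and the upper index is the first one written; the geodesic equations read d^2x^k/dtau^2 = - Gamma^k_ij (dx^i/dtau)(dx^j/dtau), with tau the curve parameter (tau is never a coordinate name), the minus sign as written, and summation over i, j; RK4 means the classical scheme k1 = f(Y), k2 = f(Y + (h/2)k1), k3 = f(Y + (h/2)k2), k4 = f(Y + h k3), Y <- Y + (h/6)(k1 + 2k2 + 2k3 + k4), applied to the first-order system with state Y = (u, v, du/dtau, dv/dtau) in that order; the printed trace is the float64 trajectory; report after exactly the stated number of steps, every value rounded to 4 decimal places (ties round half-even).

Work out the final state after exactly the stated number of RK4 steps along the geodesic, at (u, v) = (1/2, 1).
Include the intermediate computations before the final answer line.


f(Y) = (du/dtau, dv/dtau, -Gamma^u_ij Y'^i Y'^j, -Gamma^v_ij Y'^i Y'^j) with the Gammas evaluated at the stage position; h = 0.200000; intermediate values shown to 6 dp
step 0: u = 0.5000, v = 1.0000, du/dtau = 0.6250, dv/dtau = -0.5000
step 1:
  k1: at (u, v) = (0.500000, 1.000000), (du/dtau, dv/dtau) = (0.625000, -0.500000); Gamma_uuu = 1.436434, Gamma_uuv = 1.498355, Gamma_uvv = 1.327095, Gamma_vuu = -2.758129, Gamma_vuv = -1.443550, Gamma_vvv = -1.304894; k1 = (0.625000, -0.500000, 0.043591, 0.501399)
  k2: at (u, v) = (0.562500, 0.950000), (du/dtau, dv/dtau) = (0.629359, -0.449860); Gamma_uuu = 1.282307, Gamma_uuv = 1.457072, Gamma_uvv = 1.357148, Gamma_vuu = -2.448691, Gamma_vuv = -1.303608, Gamma_vvv = -1.245249; k2 = (0.629359, -0.449860, 0.042498, 0.483751)
  k3: at (u, v) = (0.562936, 0.955014), (du/dtau, dv/dtau) = (0.629250, -0.451625); Gamma_uuu = 1.295671, Gamma_uuv = 1.461672, Gamma_uvv = 1.354298, Gamma_vuu = -2.473692, Gamma_vuv = -1.315496, Gamma_vvv = -1.249760; k3 = (0.629250, -0.451625, 0.041513, 0.486691)
  k4: at (u, v) = (0.625850, 0.909675), (du/dtau, dv/dtau) = (0.633303, -0.402662); Gamma_uuu = 1.161825, Gamma_uuv = 1.427964, Gamma_uvv = 1.387481, Gamma_vuu = -2.212059, Gamma_vuv = -1.194817, Gamma_vvv = -1.196812; k4 = (0.633303, -0.402662, 0.037344, 0.471869)
  Y <- Y + (h/6)(k1 + 2k2 + 2k3 + k4): u = 0.6259, v = 0.9098, du/dtau = 0.6333, dv/dtau = -0.4029
step 2:
  k1: at (u, v) = (0.625851, 0.909812), (du/dtau, dv/dtau) = (0.633299, -0.402862); Gamma_uuu = 1.162181, Gamma_uuv = 1.428088, Gamma_uvv = 1.387393, Gamma_vuu = -2.212699, Gamma_vuv = -1.195132, Gamma_vvv = -1.196938; k1 = (0.633299, -0.402862, 0.037418, 0.471869)
  k2: at (u, v) = (0.689181, 0.869526), (du/dtau, dv/dtau) = (0.637040, -0.355675); Gamma_uuu = 1.047999, Gamma_uuv = 1.401998, Gamma_uvv = 1.423382, Gamma_vuu = -1.995135, Gamma_vuv = -1.092972, Gamma_vvv = -1.150711; k2 = (0.637040, -0.355675, 0.029963, 0.459947)
  k3: at (u, v) = (0.689555, 0.874245), (du/dtau, dv/dtau) = (0.636295, -0.356867); Gamma_uuu = 1.059831, Gamma_uuv = 1.406301, Gamma_uvv = 1.420070, Gamma_vuu = -2.015436, Gamma_vuv = -1.103347, Gamma_vvv = -1.155017; k3 = (0.636295, -0.356867, 0.028718, 0.462009)
  k4: at (u, v) = (0.753110, 0.838439), (du/dtau, dv/dtau) = (0.639042, -0.310460); Gamma_uuu = 0.961825, Gamma_uuv = 1.387040, Gamma_uvv = 1.458426, Gamma_vuu = -1.831799, Gamma_vuv = -1.016302, Gamma_vvv = -1.114835; k4 = (0.639042, -0.310460, 0.017013, 0.452252)
  Y <- Y + (h/6)(k1 + 2k2 + 2k3 + k4): u = 0.7532, v = 0.8385, du/dtau = 0.6390, dv/dtau = -0.3106

Answer: u = 0.7532, v = 0.8385, du/dtau = 0.6390, dv/dtau = -0.3106


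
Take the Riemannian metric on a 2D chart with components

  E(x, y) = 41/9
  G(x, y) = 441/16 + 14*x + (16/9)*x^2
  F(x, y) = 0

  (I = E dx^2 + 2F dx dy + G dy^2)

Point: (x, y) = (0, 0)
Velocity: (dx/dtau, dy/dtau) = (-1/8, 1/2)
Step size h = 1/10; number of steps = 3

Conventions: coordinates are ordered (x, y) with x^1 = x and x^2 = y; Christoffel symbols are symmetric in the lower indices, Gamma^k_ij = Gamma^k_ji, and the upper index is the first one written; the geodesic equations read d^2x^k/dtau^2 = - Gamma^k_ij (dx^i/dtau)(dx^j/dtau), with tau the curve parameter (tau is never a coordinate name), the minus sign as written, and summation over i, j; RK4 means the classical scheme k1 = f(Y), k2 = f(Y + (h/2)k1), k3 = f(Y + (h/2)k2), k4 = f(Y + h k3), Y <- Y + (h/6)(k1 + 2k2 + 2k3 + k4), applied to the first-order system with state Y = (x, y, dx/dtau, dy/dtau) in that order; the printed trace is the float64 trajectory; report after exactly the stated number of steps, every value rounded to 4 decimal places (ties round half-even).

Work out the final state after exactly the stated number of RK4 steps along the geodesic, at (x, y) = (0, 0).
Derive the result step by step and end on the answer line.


f(Y) = (dx/dtau, dy/dtau, -Gamma^x_ij Y'^i Y'^j, -Gamma^y_ij Y'^i Y'^j) with the Gammas evaluated at the stage position; h = 0.100000; intermediate values shown to 6 dp
step 0: x = 0.0000, y = 0.0000, dx/dtau = -0.1250, dy/dtau = 0.5000
step 1:
  k1: at (x, y) = (0.000000, 0.000000), (dx/dtau, dy/dtau) = (-0.125000, 0.500000); Gamma_xxx = 0.000000, Gamma_xxy = 0.000000, Gamma_xyy = -1.536585, Gamma_yxx = 0.000000, Gamma_yxy = 0.253968, Gamma_yyy = 0.000000; k1 = (-0.125000, 0.500000, 0.384146, 0.031746)
  k2: at (x, y) = (-0.006250, 0.025000), (dx/dtau, dy/dtau) = (-0.105793, 0.501587); Gamma_xxx = 0.000000, Gamma_xxy = 0.000000, Gamma_xyy = -1.534146, Gamma_yxx = 0.000000, Gamma_yxy = 0.254372, Gamma_yyy = 0.000000; k2 = (-0.105793, 0.501587, 0.385976, 0.026996)
  k3: at (x, y) = (-0.005290, 0.025079), (dx/dtau, dy/dtau) = (-0.105701, 0.501350); Gamma_xxx = 0.000000, Gamma_xxy = 0.000000, Gamma_xyy = -1.534521, Gamma_yxx = 0.000000, Gamma_yxy = 0.254310, Gamma_yyy = 0.000000; k3 = (-0.105701, 0.501350, 0.385704, 0.026953)
  k4: at (x, y) = (-0.010570, 0.050135), (dx/dtau, dy/dtau) = (-0.086430, 0.502695); Gamma_xxx = 0.000000, Gamma_xxy = 0.000000, Gamma_xyy = -1.532460, Gamma_yxx = 0.000000, Gamma_yxy = 0.254652, Gamma_yyy = 0.000000; k4 = (-0.086430, 0.502695, 0.387257, 0.022128)
  Y <- Y + (h/6)(k1 + 2k2 + 2k3 + k4): x = -0.0106, y = 0.0501, dx/dtau = -0.0864, dy/dtau = 0.5027
step 2:
  k1: at (x, y) = (-0.010574, 0.050143), (dx/dtau, dy/dtau) = (-0.086421, 0.502696); Gamma_xxx = 0.000000, Gamma_xxy = 0.000000, Gamma_xyy = -1.532459, Gamma_yxx = 0.000000, Gamma_yxy = 0.254652, Gamma_yyy = 0.000000; k1 = (-0.086421, 0.502696, 0.387258, 0.022126)
  k2: at (x, y) = (-0.014895, 0.075278), (dx/dtau, dy/dtau) = (-0.067058, 0.503803); Gamma_xxx = 0.000000, Gamma_xxy = 0.000000, Gamma_xyy = -1.530773, Gamma_yxx = 0.000000, Gamma_yxy = 0.254933, Gamma_yyy = 0.000000; k2 = (-0.067058, 0.503803, 0.388536, 0.017225)
  k3: at (x, y) = (-0.013927, 0.075333), (dx/dtau, dy/dtau) = (-0.066994, 0.503557); Gamma_xxx = 0.000000, Gamma_xxy = 0.000000, Gamma_xyy = -1.531151, Gamma_yxx = 0.000000, Gamma_yxy = 0.254870, Gamma_yyy = 0.000000; k3 = (-0.066994, 0.503557, 0.388254, 0.017196)
  k4: at (x, y) = (-0.017273, 0.100499), (dx/dtau, dy/dtau) = (-0.047595, 0.504416); Gamma_xxx = 0.000000, Gamma_xxy = 0.000000, Gamma_xyy = -1.529845, Gamma_yxx = 0.000000, Gamma_yxy = 0.255087, Gamma_yyy = 0.000000; k4 = (-0.047595, 0.504416, 0.389247, 0.012248)
  Y <- Y + (h/6)(k1 + 2k2 + 2k3 + k4): x = -0.0173, y = 0.1005, dx/dtau = -0.0476, dy/dtau = 0.5044
step 3:
  k1: at (x, y) = (-0.017276, 0.100507), (dx/dtau, dy/dtau) = (-0.047586, 0.504417); Gamma_xxx = 0.000000, Gamma_xxy = 0.000000, Gamma_xyy = -1.529844, Gamma_yxx = 0.000000, Gamma_yxy = 0.255087, Gamma_yyy = 0.000000; k1 = (-0.047586, 0.504417, 0.389247, 0.012246)
  k2: at (x, y) = (-0.019655, 0.125728), (dx/dtau, dy/dtau) = (-0.028124, 0.505029); Gamma_xxx = 0.000000, Gamma_xxy = 0.000000, Gamma_xyy = -1.528915, Gamma_yxx = 0.000000, Gamma_yxy = 0.255242, Gamma_yyy = 0.000000; k2 = (-0.028124, 0.505029, 0.389956, 0.007251)
  k3: at (x, y) = (-0.018682, 0.125758), (dx/dtau, dy/dtau) = (-0.028088, 0.504779); Gamma_xxx = 0.000000, Gamma_xxy = 0.000000, Gamma_xyy = -1.529295, Gamma_yxx = 0.000000, Gamma_yxy = 0.255179, Gamma_yyy = 0.000000; k3 = (-0.028088, 0.504779, 0.389667, 0.007236)
  k4: at (x, y) = (-0.020084, 0.150985), (dx/dtau, dy/dtau) = (-0.008619, 0.505140); Gamma_xxx = 0.000000, Gamma_xxy = 0.000000, Gamma_xyy = -1.528748, Gamma_yxx = 0.000000, Gamma_yxy = 0.255270, Gamma_yyy = 0.000000; k4 = (-0.008619, 0.505140, 0.390085, 0.002223)
  Y <- Y + (h/6)(k1 + 2k2 + 2k3 + k4): x = -0.0201, y = 0.1510, dx/dtau = -0.0086, dy/dtau = 0.5051

Answer: x = -0.0201, y = 0.1510, dx/dtau = -0.0086, dy/dtau = 0.5051


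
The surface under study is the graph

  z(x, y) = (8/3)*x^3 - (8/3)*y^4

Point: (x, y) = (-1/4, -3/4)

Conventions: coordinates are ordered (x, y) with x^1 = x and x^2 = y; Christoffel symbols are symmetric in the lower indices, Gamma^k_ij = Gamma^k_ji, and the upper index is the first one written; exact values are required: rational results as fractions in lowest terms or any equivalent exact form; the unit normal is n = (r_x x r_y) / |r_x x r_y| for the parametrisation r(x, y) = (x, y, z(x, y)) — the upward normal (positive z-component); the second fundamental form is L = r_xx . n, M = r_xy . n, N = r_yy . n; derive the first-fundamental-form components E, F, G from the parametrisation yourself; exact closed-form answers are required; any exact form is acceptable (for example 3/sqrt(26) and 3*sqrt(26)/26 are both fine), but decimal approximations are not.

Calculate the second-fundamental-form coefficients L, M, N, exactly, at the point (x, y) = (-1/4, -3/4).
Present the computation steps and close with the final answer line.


z_x = 1/2, z_y = 9/2, z_xx = -4, z_xy = 0, z_yy = -18
E = 5/4, F = 9/4, G = 85/4; answer radicand W^2 = 43/2
unnormalised second-form numerators: l = -4, m = 0, n = -18; L = l/sqrt(43/2), and similarly M = m/sqrt(W^2), N = n/sqrt(W^2)

Answer: L = -4*sqrt(86)/43, M = 0, N = -18*sqrt(86)/43
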